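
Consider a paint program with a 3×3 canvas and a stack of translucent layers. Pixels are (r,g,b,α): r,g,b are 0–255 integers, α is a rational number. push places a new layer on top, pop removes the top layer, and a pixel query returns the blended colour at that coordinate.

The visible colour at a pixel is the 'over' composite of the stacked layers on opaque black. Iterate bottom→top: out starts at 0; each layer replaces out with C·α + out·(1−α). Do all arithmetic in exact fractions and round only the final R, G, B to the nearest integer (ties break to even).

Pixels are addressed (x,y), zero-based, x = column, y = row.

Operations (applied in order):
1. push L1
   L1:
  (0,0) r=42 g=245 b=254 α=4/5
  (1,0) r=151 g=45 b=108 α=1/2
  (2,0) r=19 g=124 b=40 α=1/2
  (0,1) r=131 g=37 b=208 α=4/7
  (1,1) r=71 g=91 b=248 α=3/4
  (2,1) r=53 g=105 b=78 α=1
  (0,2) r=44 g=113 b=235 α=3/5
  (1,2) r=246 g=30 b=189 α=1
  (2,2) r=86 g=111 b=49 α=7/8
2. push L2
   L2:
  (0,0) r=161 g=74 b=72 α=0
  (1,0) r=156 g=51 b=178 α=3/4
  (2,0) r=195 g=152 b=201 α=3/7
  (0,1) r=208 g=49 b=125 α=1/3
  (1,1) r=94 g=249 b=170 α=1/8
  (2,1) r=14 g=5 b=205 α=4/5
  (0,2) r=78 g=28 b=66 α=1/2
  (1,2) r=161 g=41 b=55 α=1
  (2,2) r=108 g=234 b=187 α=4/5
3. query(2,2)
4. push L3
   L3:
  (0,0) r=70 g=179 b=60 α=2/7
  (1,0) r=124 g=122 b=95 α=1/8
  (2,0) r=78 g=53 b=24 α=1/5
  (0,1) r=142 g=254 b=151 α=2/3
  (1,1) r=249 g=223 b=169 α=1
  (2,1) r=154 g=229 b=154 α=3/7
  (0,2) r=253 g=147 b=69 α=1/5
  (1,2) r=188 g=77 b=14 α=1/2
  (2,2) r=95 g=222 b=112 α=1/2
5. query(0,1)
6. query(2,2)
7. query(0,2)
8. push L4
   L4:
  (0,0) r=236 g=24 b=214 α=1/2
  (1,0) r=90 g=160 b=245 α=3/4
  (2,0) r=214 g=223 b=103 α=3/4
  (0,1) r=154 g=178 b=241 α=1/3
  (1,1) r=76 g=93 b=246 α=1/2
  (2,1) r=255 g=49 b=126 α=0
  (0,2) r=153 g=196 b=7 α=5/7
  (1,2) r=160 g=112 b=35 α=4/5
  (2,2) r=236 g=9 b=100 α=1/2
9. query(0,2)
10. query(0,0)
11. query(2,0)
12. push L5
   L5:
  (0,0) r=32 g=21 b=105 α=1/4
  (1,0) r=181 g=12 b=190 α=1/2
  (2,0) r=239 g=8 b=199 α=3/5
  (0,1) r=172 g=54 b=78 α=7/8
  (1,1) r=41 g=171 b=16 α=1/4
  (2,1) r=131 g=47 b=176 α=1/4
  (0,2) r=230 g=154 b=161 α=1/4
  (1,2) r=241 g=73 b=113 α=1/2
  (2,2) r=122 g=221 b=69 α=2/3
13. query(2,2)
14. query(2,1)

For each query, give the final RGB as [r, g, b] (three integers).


(2,2) stack=L1,L2; from [0,0,0]:
after L1 α=7/8: [301/4, 777/8, 343/8]
after L2 α=4/5: [2029/20, 1653/8, 6327/40]
= [101, 207, 158]

query (0,1) [L1,L2,L3] — begin 0,0,0
+L1 (α=4/7) → [524/7, 148/7, 832/7]
+L2 (α=1/3) → [2504/21, 213/7, 2539/21]
+L3 (α=2/3) → [8468/63, 3769/21, 8881/63]
= [134, 179, 141]

query (2,2) [L1,L2,L3] — begin 0,0,0
+L1 (α=7/8) → [301/4, 777/8, 343/8]
+L2 (α=4/5) → [2029/20, 1653/8, 6327/40]
+L3 (α=1/2) → [3929/40, 3429/16, 10807/80]
→ [98, 214, 135]

at x=0,y=2 over L1,L2,L3:
after L1 α=3/5: [132/5, 339/5, 141]
after L2 α=1/2: [261/5, 479/10, 207/2]
after L3 α=1/5: [2309/25, 1693/25, 483/5]
rounded: [92, 68, 97]

(0,2) stack=L1,L2,L3,L4; from [0,0,0]:
after L1 α=3/5: [132/5, 339/5, 141]
after L2 α=1/2: [261/5, 479/10, 207/2]
after L3 α=1/5: [2309/25, 1693/25, 483/5]
after L4 α=5/7: [23743/175, 27886/175, 163/5]
= [136, 159, 33]

at x=0,y=0 over L1,L2,L3,L4:
L1 α=4/5: [168/5, 196, 1016/5]
L2 α=0: [168/5, 196, 1016/5]
L3 α=2/7: [44, 1338/7, 1136/7]
L4 α=1/2: [140, 753/7, 1317/7]
rounded: [140, 108, 188]

(2,0) stack=L1,L2,L3,L4; from [0,0,0]:
after L1 α=1/2: [19/2, 62, 20]
after L2 α=3/7: [89, 704/7, 683/7]
after L3 α=1/5: [434/5, 3187/35, 580/7]
after L4 α=3/4: [911/5, 13301/70, 2743/28]
rounded: [182, 190, 98]

(2,2) stack=L1,L2,L3,L4,L5; from [0,0,0]:
after L1 α=7/8: [301/4, 777/8, 343/8]
after L2 α=4/5: [2029/20, 1653/8, 6327/40]
after L3 α=1/2: [3929/40, 3429/16, 10807/80]
after L4 α=1/2: [13369/80, 3573/32, 18807/160]
after L5 α=2/3: [10963/80, 17717/96, 13629/160]
→ [137, 185, 85]

query (2,1) [L1,L2,L3,L4,L5] — begin 0,0,0
+L1 (α=1) → [53, 105, 78]
+L2 (α=4/5) → [109/5, 25, 898/5]
+L3 (α=3/7) → [2746/35, 787/7, 5902/35]
+L4 (α=0) → [2746/35, 787/7, 5902/35]
+L5 (α=1/4) → [12823/140, 1345/14, 11933/70]
= [92, 96, 170]


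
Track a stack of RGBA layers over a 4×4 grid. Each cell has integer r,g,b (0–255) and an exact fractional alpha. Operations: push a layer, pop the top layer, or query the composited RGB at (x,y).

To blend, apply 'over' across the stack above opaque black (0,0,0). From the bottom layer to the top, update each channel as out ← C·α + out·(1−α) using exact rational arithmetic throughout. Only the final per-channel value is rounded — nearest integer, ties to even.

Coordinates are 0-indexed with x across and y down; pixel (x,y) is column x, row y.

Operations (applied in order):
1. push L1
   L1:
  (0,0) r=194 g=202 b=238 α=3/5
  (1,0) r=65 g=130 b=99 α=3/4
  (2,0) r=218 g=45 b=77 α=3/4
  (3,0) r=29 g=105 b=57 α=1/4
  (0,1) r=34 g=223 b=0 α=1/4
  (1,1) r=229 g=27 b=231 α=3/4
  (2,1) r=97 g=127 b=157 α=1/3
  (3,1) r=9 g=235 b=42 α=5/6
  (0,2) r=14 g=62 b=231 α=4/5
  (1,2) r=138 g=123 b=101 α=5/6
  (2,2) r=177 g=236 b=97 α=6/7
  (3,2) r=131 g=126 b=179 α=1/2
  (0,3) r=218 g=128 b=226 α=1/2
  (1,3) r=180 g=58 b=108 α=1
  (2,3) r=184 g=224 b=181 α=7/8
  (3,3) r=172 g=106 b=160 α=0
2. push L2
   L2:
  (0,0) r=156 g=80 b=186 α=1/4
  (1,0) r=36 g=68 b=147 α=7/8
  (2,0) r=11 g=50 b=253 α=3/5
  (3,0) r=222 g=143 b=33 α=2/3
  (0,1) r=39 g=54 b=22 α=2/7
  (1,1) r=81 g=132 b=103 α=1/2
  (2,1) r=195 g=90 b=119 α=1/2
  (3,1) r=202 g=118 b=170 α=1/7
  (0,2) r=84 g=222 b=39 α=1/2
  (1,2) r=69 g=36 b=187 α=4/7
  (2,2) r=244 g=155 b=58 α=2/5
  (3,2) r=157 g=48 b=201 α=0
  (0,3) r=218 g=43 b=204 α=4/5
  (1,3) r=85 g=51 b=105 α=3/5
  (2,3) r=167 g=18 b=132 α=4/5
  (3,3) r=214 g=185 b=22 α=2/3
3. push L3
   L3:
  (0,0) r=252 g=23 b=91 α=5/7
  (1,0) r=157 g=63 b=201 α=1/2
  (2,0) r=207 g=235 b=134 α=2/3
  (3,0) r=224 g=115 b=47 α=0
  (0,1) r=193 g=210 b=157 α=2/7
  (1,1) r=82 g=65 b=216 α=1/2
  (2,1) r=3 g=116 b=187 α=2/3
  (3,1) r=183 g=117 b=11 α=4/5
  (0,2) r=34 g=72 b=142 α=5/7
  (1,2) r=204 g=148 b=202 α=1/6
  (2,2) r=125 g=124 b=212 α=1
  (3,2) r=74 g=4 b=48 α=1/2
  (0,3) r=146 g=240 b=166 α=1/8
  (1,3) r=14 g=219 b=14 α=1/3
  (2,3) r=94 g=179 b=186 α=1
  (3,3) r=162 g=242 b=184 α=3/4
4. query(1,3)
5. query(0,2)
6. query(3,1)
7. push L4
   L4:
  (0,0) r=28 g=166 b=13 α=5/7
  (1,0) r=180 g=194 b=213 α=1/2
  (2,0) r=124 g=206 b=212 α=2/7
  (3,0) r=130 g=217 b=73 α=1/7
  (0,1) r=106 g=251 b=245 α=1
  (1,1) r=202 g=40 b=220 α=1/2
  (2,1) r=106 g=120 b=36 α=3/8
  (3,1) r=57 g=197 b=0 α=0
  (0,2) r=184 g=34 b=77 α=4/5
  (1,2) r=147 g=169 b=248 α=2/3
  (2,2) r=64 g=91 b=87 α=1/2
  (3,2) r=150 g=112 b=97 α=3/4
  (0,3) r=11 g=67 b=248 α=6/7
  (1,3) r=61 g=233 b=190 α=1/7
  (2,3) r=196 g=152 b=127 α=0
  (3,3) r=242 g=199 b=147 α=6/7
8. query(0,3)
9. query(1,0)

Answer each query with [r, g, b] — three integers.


query (1,3) [L1,L2,L3] — begin 0,0,0
L1 α=1: [180, 58, 108]
L2 α=3/5: [123, 269/5, 531/5]
L3 α=1/3: [260/3, 1633/15, 1132/15]
= [87, 109, 75]

(0,2) stack=L1,L2,L3; from [0,0,0]:
after L1 α=4/5: [56/5, 248/5, 924/5]
after L2 α=1/2: [238/5, 679/5, 1119/10]
after L3 α=5/7: [1326/35, 3158/35, 667/5]
= [38, 90, 133]

query (3,1) [L1,L2,L3] — begin 0,0,0
L1 α=5/6: [15/2, 1175/6, 35]
L2 α=1/7: [247/7, 1293/7, 380/7]
L3 α=4/5: [5371/35, 4569/35, 688/35]
= [153, 131, 20]

query (0,3) [L1,L2,L3,L4] — begin 0,0,0
+L1 (α=1/2) → [109, 64, 113]
+L2 (α=4/5) → [981/5, 236/5, 929/5]
+L3 (α=1/8) → [7597/40, 713/10, 7333/40]
+L4 (α=6/7) → [10237/280, 4733/70, 66853/280]
= [37, 68, 239]

at x=1,y=0 over L1,L2,L3,L4:
+L1 (α=3/4) → [195/4, 195/2, 297/4]
+L2 (α=7/8) → [1203/32, 1147/16, 4413/32]
+L3 (α=1/2) → [6227/64, 2155/32, 10845/64]
+L4 (α=1/2) → [17747/128, 8363/64, 24477/128]
rounded: [139, 131, 191]


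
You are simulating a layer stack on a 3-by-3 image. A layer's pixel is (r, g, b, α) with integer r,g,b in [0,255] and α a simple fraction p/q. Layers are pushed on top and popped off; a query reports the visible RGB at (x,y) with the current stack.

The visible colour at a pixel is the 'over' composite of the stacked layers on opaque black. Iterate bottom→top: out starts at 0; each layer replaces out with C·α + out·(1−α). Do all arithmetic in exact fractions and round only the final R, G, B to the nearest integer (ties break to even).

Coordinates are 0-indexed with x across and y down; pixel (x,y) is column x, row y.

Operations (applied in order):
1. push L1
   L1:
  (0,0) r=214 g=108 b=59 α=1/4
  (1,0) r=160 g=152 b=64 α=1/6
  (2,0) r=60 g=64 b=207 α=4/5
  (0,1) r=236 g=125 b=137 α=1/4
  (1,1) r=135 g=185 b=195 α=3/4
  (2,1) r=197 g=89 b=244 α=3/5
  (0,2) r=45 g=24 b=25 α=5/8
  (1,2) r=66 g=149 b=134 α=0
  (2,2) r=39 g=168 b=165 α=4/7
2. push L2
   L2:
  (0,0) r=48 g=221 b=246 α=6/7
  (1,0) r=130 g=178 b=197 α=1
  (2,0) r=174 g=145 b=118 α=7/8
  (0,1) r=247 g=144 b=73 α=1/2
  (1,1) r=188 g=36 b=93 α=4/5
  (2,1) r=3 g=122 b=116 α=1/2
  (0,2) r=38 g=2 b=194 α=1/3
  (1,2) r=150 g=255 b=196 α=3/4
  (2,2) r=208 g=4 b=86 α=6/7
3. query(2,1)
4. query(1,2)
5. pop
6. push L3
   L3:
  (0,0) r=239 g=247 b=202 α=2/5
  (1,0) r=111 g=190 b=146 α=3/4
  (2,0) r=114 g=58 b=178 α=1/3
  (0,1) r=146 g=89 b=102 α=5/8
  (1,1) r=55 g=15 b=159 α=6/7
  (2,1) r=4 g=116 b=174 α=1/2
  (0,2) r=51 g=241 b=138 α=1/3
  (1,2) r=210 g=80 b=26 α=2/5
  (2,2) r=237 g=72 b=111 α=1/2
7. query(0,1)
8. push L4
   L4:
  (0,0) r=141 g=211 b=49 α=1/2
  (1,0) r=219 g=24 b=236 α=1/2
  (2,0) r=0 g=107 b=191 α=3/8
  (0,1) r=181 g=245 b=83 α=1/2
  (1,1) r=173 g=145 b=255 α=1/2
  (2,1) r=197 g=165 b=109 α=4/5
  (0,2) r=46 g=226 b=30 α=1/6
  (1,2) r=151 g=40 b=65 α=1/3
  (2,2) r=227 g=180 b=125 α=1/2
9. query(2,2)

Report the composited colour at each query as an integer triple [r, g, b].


(2,1) stack=L1,L2; from [0,0,0]:
+L1 (α=3/5) → [591/5, 267/5, 732/5]
+L2 (α=1/2) → [303/5, 877/10, 656/5]
= [61, 88, 131]

at x=1,y=2 over L1,L2:
L1 α=0: [0, 0, 0]
L2 α=3/4: [225/2, 765/4, 147]
→ [112, 191, 147]

query (0,1) [L1,L3] — begin 0,0,0
L1 α=1/4: [59, 125/4, 137/4]
L3 α=5/8: [907/8, 2155/32, 2451/32]
rounded: [113, 67, 77]

at x=2,y=2 over L1,L3,L4:
after L1 α=4/7: [156/7, 96, 660/7]
after L3 α=1/2: [1815/14, 84, 1437/14]
after L4 α=1/2: [4993/28, 132, 3187/28]
→ [178, 132, 114]


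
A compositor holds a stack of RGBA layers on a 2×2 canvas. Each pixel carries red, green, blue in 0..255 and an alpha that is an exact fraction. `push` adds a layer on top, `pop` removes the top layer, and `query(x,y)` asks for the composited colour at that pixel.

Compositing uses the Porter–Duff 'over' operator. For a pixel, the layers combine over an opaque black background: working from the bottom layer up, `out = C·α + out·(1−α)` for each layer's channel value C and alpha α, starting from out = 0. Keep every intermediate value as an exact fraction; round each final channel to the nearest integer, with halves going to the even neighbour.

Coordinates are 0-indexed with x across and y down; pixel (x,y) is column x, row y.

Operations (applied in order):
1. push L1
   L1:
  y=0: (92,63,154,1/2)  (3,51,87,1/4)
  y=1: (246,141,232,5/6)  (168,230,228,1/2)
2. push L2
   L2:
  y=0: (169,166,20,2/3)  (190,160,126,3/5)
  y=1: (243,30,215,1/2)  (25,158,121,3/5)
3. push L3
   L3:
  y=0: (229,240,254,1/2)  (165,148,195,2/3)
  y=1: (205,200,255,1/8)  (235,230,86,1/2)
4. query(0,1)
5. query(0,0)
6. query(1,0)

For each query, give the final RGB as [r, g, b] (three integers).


query (0,1) [L1,L2,L3] — begin 0,0,0
+L1 (α=5/6) → [205, 235/2, 580/3]
+L2 (α=1/2) → [224, 295/4, 1225/6]
+L3 (α=1/8) → [1773/8, 2865/32, 10105/48]
→ [222, 90, 211]

at x=0,y=0 over L1,L2,L3:
+L1 (α=1/2) → [46, 63/2, 77]
+L2 (α=2/3) → [128, 727/6, 39]
+L3 (α=1/2) → [357/2, 2167/12, 293/2]
rounded: [178, 181, 146]

(1,0) stack=L1,L2,L3; from [0,0,0]:
after L1 α=1/4: [3/4, 51/4, 87/4]
after L2 α=3/5: [1143/10, 1011/10, 843/10]
after L3 α=2/3: [1481/10, 3971/30, 1581/10]
= [148, 132, 158]


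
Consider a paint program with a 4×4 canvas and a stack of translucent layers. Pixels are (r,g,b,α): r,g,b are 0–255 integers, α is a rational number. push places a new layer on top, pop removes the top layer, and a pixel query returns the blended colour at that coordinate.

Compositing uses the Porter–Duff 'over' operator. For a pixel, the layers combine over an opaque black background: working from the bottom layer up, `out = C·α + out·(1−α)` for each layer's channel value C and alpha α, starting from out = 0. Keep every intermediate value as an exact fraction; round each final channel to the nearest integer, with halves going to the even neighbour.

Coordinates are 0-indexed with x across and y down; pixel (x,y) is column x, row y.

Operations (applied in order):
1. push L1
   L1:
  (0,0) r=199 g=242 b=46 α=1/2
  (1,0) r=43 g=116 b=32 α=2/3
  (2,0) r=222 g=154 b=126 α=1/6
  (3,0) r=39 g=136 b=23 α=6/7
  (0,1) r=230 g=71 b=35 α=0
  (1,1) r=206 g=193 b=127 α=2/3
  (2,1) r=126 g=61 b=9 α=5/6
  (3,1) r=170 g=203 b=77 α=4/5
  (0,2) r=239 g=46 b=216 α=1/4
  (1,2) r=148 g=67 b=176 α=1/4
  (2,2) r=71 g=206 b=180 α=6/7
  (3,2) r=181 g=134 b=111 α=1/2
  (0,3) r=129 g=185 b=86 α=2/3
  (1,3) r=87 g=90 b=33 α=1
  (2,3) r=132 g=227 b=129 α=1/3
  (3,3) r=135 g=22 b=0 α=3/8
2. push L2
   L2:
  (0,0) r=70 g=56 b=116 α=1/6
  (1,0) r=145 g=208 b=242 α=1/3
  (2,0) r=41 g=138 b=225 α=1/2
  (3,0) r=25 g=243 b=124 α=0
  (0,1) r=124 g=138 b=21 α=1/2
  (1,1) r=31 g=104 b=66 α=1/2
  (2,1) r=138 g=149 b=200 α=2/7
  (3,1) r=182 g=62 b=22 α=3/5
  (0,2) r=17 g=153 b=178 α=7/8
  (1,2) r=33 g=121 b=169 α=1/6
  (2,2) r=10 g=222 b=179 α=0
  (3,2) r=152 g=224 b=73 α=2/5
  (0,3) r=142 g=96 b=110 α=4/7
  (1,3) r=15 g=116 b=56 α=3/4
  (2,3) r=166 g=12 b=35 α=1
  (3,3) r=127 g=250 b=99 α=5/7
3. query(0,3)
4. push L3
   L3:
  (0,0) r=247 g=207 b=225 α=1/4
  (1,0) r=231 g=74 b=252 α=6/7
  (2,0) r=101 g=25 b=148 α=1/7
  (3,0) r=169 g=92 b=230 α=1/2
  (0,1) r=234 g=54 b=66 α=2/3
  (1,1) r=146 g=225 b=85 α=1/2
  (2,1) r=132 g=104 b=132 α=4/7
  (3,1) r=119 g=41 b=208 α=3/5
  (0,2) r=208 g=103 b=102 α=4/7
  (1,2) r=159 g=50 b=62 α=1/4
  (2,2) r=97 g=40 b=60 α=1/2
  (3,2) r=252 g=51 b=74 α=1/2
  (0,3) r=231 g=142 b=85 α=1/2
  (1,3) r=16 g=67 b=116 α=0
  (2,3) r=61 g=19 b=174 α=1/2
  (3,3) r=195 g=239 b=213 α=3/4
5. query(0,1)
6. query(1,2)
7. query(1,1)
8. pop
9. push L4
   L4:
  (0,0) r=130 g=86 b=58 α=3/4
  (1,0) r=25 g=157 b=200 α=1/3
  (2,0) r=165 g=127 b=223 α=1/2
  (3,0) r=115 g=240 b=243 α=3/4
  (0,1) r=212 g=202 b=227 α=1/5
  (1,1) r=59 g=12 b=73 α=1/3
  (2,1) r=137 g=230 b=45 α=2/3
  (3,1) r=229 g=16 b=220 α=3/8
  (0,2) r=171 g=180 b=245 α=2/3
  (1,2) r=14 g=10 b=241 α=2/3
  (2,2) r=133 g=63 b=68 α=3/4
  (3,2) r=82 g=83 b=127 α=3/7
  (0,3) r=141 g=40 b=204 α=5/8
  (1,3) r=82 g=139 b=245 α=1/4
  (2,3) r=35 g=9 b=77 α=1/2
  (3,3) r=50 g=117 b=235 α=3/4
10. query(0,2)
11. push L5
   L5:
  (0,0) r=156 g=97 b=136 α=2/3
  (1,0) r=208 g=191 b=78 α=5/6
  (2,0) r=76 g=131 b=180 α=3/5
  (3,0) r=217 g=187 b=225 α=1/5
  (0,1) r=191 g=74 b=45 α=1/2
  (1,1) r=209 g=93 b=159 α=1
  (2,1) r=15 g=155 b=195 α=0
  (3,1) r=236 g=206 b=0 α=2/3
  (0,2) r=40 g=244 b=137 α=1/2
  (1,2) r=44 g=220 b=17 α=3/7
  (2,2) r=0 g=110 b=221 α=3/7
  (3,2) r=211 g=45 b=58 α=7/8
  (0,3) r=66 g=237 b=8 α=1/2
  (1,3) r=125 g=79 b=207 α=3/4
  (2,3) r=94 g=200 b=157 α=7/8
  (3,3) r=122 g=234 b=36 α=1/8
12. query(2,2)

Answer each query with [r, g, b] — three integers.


at x=0,y=3 over L1,L2:
+L1 (α=2/3) → [86, 370/3, 172/3]
+L2 (α=4/7) → [118, 754/7, 612/7]
= [118, 108, 87]

(0,1) stack=L1,L2,L3; from [0,0,0]:
after L1 α=0: [0, 0, 0]
after L2 α=1/2: [62, 69, 21/2]
after L3 α=2/3: [530/3, 59, 95/2]
rounded: [177, 59, 48]

(1,2) stack=L1,L2,L3; from [0,0,0]:
L1 α=1/4: [37, 67/4, 44]
L2 α=1/6: [109/3, 273/8, 389/6]
L3 α=1/4: [67, 1219/32, 513/8]
rounded: [67, 38, 64]

at x=1,y=1 over L1,L2,L3:
L1 α=2/3: [412/3, 386/3, 254/3]
L2 α=1/2: [505/6, 349/3, 226/3]
L3 α=1/2: [1381/12, 512/3, 481/6]
rounded: [115, 171, 80]

at x=0,y=2 over L1,L2,L4:
after L1 α=1/4: [239/4, 23/2, 54]
after L2 α=7/8: [715/32, 2165/16, 325/2]
after L4 α=2/3: [11659/96, 7925/48, 435/2]
= [121, 165, 218]

at x=2,y=2 over L1,L2,L4,L5:
after L1 α=6/7: [426/7, 1236/7, 1080/7]
after L2 α=0: [426/7, 1236/7, 1080/7]
after L4 α=3/4: [3219/28, 2559/28, 627/7]
after L5 α=3/7: [3219/49, 4869/49, 7149/49]
= [66, 99, 146]


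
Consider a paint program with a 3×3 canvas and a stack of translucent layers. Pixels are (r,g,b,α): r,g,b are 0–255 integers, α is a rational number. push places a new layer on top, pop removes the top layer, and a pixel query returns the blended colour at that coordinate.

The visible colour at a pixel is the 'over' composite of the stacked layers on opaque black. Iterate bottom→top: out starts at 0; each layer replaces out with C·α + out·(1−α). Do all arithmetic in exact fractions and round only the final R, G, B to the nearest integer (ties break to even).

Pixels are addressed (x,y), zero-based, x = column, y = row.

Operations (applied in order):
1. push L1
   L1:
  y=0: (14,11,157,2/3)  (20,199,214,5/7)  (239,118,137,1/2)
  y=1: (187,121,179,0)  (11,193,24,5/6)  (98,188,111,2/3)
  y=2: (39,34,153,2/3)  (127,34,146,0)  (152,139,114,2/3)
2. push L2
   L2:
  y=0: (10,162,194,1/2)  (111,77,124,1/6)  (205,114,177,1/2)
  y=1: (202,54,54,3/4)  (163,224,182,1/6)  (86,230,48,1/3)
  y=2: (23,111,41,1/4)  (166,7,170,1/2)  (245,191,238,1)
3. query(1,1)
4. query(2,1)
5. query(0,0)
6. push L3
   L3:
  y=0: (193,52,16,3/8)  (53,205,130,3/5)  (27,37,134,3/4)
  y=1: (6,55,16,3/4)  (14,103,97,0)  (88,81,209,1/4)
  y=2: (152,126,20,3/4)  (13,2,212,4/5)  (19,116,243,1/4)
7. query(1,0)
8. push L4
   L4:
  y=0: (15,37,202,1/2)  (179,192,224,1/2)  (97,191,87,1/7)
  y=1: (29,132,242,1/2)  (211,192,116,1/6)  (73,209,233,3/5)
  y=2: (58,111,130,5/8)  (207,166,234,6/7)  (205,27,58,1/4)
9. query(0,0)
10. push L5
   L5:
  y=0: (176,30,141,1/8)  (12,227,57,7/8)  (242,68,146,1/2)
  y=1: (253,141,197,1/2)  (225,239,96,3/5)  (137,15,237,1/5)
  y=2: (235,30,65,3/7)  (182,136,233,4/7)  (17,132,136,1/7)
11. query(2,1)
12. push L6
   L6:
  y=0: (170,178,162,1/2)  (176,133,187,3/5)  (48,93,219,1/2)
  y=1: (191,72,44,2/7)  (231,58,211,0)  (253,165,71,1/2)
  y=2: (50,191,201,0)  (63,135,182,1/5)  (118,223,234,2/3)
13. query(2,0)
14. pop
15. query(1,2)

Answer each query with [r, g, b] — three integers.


query (1,1) [L1,L2] — begin 0,0,0
after L1 α=5/6: [55/6, 965/6, 20]
after L2 α=1/6: [1253/36, 6169/36, 47]
→ [35, 171, 47]

query (2,1) [L1,L2] — begin 0,0,0
L1 α=2/3: [196/3, 376/3, 74]
L2 α=1/3: [650/9, 1442/9, 196/3]
= [72, 160, 65]

(0,0) stack=L1,L2; from [0,0,0]:
L1 α=2/3: [28/3, 22/3, 314/3]
L2 α=1/2: [29/3, 254/3, 448/3]
= [10, 85, 149]

query (1,0) [L1,L2,L3] — begin 0,0,0
L1 α=5/7: [100/7, 995/7, 1070/7]
L2 α=1/6: [1277/42, 919/7, 3109/21]
L3 α=3/5: [4616/105, 6143/35, 14408/105]
→ [44, 176, 137]

at x=0,y=0 over L1,L2,L3,L4:
+L1 (α=2/3) → [28/3, 22/3, 314/3]
+L2 (α=1/2) → [29/3, 254/3, 448/3]
+L3 (α=3/8) → [941/12, 869/12, 298/3]
+L4 (α=1/2) → [1121/24, 1313/24, 452/3]
→ [47, 55, 151]

(2,1) stack=L1,L2,L3,L4,L5; from [0,0,0]:
after L1 α=2/3: [196/3, 376/3, 74]
after L2 α=1/3: [650/9, 1442/9, 196/3]
after L3 α=1/4: [457/6, 1685/12, 405/4]
after L4 α=3/5: [1114/15, 5447/30, 1803/10]
after L5 α=1/5: [6511/75, 11119/75, 4791/25]
= [87, 148, 192]

(2,0) stack=L1,L2,L3,L4,L5,L6; from [0,0,0]:
L1 α=1/2: [239/2, 59, 137/2]
L2 α=1/2: [649/4, 173/2, 491/4]
L3 α=3/4: [973/16, 395/8, 2099/16]
L4 α=1/7: [3695/56, 1949/28, 999/8]
L5 α=1/2: [17247/112, 3853/56, 2167/16]
L6 α=1/2: [22623/224, 9061/112, 5671/32]
→ [101, 81, 177]

query (1,2) [L1,L2,L3,L4,L5] — begin 0,0,0
+L1 (α=0) → [0, 0, 0]
+L2 (α=1/2) → [83, 7/2, 85]
+L3 (α=4/5) → [27, 23/10, 933/5]
+L4 (α=6/7) → [1269/7, 9983/70, 7953/35]
+L5 (α=4/7) → [8903/49, 68029/490, 56479/245]
= [182, 139, 231]


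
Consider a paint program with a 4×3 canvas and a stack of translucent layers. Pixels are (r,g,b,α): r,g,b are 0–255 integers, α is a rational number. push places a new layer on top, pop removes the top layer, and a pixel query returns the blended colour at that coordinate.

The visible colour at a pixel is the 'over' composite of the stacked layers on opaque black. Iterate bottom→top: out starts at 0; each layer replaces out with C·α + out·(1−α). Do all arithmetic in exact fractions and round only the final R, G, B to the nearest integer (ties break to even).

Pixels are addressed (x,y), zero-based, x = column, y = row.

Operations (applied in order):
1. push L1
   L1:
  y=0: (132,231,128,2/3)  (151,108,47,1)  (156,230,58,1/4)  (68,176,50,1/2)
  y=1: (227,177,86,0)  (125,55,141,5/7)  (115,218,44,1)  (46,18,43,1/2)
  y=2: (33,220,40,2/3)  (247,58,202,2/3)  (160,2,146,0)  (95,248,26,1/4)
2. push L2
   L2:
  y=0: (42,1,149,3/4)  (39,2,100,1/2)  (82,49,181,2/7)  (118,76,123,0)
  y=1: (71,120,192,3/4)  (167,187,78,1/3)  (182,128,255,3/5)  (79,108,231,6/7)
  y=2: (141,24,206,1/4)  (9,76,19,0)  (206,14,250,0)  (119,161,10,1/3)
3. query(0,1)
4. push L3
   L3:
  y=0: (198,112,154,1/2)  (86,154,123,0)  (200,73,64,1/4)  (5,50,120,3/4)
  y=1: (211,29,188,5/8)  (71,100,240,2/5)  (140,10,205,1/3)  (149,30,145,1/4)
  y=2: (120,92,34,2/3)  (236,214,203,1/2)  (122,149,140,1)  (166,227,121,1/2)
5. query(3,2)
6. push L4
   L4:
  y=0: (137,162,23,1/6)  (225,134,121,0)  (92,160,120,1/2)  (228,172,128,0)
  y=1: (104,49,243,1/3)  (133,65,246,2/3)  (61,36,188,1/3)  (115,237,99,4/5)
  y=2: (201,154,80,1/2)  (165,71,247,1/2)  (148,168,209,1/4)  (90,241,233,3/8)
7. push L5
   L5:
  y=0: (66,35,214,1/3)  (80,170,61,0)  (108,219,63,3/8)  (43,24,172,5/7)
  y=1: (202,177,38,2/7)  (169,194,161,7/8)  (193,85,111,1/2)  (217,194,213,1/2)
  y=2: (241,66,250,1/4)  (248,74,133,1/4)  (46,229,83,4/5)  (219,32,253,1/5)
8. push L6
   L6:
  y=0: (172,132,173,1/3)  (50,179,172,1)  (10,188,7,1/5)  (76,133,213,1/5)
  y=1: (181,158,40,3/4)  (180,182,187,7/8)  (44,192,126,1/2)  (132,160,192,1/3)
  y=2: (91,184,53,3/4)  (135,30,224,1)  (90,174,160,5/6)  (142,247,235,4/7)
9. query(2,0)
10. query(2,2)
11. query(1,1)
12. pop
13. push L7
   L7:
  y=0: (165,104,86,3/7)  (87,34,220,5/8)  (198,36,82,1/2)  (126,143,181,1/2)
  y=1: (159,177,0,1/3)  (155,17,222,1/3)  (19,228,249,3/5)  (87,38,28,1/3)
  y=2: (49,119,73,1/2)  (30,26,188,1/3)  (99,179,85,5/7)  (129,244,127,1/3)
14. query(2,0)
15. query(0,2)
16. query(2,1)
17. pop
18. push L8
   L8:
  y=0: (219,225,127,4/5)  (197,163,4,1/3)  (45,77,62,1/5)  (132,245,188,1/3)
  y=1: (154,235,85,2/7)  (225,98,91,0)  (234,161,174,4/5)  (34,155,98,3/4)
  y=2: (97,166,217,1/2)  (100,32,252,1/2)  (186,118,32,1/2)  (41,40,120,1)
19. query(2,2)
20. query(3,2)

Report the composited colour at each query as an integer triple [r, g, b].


at x=0,y=1 over L1,L2:
L1 α=0: [0, 0, 0]
L2 α=3/4: [213/4, 90, 144]
rounded: [53, 90, 144]

at x=3,y=2 over L1,L2,L3:
+L1 (α=1/4) → [95/4, 62, 13/2]
+L2 (α=1/3) → [111/2, 95, 23/3]
+L3 (α=1/2) → [443/4, 161, 193/3]
→ [111, 161, 64]

(2,0) stack=L1,L2,L3,L4,L5,L6; from [0,0,0]:
+L1 (α=1/4) → [39, 115/2, 29/2]
+L2 (α=2/7) → [359/7, 771/14, 869/14]
+L3 (α=1/4) → [2477/28, 3335/56, 3503/56]
+L4 (α=1/2) → [5053/56, 12295/112, 10223/112]
+L5 (α=3/8) → [43409/448, 135059/896, 72283/896]
+L6 (α=1/5) → [44529/560, 177171/1120, 73851/1120]
→ [80, 158, 66]

at x=2,y=2 over L1,L2,L3,L4,L5,L6:
L1 α=0: [0, 0, 0]
L2 α=0: [0, 0, 0]
L3 α=1: [122, 149, 140]
L4 α=1/4: [257/2, 615/4, 629/4]
L5 α=4/5: [125/2, 4279/20, 1957/20]
L6 α=5/6: [1025/12, 21679/120, 17957/120]
→ [85, 181, 150]

at x=1,y=1 over L1,L2,L3,L4,L5,L6:
after L1 α=5/7: [625/7, 275/7, 705/7]
after L2 α=1/3: [2419/21, 1859/21, 652/7]
after L3 α=2/5: [3413/35, 3259/35, 5316/35]
after L4 α=2/3: [4241/35, 2603/35, 7512/35]
after L5 α=7/8: [22823/140, 50133/280, 46957/280]
after L6 α=7/8: [199223/1120, 406853/2240, 413477/2240]
rounded: [178, 182, 185]

(2,0) stack=L1,L2,L3,L4,L5,L7; from [0,0,0]:
after L1 α=1/4: [39, 115/2, 29/2]
after L2 α=2/7: [359/7, 771/14, 869/14]
after L3 α=1/4: [2477/28, 3335/56, 3503/56]
after L4 α=1/2: [5053/56, 12295/112, 10223/112]
after L5 α=3/8: [43409/448, 135059/896, 72283/896]
after L7 α=1/2: [132113/896, 167315/1792, 145755/1792]
rounded: [147, 93, 81]

query (0,2) [L1,L2,L3,L4,L5,L7] — begin 0,0,0
+L1 (α=2/3) → [22, 440/3, 80/3]
+L2 (α=1/4) → [207/4, 116, 143/2]
+L3 (α=2/3) → [389/4, 100, 93/2]
+L4 (α=1/2) → [1193/8, 127, 253/4]
+L5 (α=1/4) → [5507/32, 447/4, 1759/16]
+L7 (α=1/2) → [7075/64, 923/8, 2927/32]
= [111, 115, 91]

(2,1) stack=L1,L2,L3,L4,L5,L7; from [0,0,0]:
L1 α=1: [115, 218, 44]
L2 α=3/5: [776/5, 164, 853/5]
L3 α=1/3: [2252/15, 338/3, 2731/15]
L4 α=1/3: [5419/45, 784/9, 8282/45]
L5 α=1/2: [7052/45, 1549/18, 13277/90]
L7 α=3/5: [16669/225, 1541/9, 46892/225]
= [74, 171, 208]

(2,2) stack=L1,L2,L3,L4,L5,L8; from [0,0,0]:
L1 α=0: [0, 0, 0]
L2 α=0: [0, 0, 0]
L3 α=1: [122, 149, 140]
L4 α=1/4: [257/2, 615/4, 629/4]
L5 α=4/5: [125/2, 4279/20, 1957/20]
L8 α=1/2: [497/4, 6639/40, 2597/40]
→ [124, 166, 65]

(3,2) stack=L1,L2,L3,L4,L5,L8; from [0,0,0]:
after L1 α=1/4: [95/4, 62, 13/2]
after L2 α=1/3: [111/2, 95, 23/3]
after L3 α=1/2: [443/4, 161, 193/3]
after L4 α=3/8: [3295/32, 191, 1531/12]
after L5 α=1/5: [5047/40, 796/5, 458/3]
after L8 α=1: [41, 40, 120]
→ [41, 40, 120]


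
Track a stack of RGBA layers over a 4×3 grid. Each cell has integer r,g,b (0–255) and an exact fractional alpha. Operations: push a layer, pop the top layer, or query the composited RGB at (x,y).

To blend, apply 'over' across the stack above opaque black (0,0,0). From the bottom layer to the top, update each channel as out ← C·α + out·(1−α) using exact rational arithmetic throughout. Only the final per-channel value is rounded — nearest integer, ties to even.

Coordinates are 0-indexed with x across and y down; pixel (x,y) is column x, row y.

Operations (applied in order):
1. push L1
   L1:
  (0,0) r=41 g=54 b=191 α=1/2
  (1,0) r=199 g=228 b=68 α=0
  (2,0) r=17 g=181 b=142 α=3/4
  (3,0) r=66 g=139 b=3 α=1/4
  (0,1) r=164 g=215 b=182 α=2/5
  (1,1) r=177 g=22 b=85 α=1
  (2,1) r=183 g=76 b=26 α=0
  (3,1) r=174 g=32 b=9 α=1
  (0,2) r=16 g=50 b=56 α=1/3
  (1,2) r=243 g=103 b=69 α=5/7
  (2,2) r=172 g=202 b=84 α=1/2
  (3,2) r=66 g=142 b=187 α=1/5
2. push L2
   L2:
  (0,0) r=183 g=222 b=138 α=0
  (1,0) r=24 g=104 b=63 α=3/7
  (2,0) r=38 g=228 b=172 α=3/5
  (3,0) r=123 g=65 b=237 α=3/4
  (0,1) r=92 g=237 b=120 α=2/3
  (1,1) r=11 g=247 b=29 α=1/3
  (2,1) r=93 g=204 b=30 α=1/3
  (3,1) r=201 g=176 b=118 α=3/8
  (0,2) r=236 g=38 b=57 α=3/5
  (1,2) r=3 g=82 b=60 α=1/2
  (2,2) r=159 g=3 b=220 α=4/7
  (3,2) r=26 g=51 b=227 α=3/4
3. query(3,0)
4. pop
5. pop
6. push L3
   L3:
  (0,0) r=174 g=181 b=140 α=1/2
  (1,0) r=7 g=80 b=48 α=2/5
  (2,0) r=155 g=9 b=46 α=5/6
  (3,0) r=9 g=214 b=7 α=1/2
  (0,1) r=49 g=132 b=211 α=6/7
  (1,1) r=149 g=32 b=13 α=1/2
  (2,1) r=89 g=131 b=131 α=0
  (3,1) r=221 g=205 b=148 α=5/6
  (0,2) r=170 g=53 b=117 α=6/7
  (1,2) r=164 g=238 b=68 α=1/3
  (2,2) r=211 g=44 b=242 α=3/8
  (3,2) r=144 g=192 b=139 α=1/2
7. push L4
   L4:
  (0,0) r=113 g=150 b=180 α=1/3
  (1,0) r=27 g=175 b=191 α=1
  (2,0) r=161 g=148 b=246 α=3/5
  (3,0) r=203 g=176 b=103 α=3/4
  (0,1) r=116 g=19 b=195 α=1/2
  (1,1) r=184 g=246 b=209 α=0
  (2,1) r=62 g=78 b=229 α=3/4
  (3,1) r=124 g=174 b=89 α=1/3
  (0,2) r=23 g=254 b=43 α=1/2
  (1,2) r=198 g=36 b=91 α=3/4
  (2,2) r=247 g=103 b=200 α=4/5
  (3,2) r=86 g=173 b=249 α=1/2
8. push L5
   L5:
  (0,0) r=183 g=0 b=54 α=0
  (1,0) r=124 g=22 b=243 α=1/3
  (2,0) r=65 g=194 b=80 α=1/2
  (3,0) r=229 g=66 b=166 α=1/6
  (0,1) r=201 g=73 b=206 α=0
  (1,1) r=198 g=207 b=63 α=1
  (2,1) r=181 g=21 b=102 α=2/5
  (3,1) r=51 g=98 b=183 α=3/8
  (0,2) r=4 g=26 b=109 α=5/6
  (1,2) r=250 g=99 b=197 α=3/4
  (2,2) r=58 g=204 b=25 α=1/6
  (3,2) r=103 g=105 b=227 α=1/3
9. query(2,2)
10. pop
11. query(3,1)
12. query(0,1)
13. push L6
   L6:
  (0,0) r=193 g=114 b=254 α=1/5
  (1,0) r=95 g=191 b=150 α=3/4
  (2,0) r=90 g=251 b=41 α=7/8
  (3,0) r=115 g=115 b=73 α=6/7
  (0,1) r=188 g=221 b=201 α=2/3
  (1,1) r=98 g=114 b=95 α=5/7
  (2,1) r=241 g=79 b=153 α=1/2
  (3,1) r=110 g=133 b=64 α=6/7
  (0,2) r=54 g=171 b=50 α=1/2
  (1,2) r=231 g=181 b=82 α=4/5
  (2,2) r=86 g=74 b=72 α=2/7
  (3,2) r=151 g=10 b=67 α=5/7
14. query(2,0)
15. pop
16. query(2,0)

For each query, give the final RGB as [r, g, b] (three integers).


(3,0) stack=L1,L2; from [0,0,0]:
+L1 (α=1/4) → [33/2, 139/4, 3/4]
+L2 (α=3/4) → [771/8, 919/16, 2847/16]
= [96, 57, 178]

at x=2,y=2 over L3,L4,L5:
+L3 (α=3/8) → [633/8, 33/2, 363/4]
+L4 (α=4/5) → [8537/40, 857/10, 3563/20]
+L5 (α=1/6) → [9001/48, 1265/12, 1221/8]
= [188, 105, 153]

at x=3,y=1 over L3,L4:
+L3 (α=5/6) → [1105/6, 1025/6, 370/3]
+L4 (α=1/3) → [1477/9, 1547/9, 1007/9]
→ [164, 172, 112]

(0,1) stack=L3,L4; from [0,0,0]:
+L3 (α=6/7) → [42, 792/7, 1266/7]
+L4 (α=1/2) → [79, 925/14, 2631/14]
= [79, 66, 188]

(2,0) stack=L3,L4,L6; from [0,0,0]:
L3 α=5/6: [775/6, 15/2, 115/3]
L4 α=3/5: [2224/15, 459/5, 2444/15]
L6 α=7/8: [5837/60, 2311/10, 6749/120]
→ [97, 231, 56]

query (2,0) [L3,L4] — begin 0,0,0
+L3 (α=5/6) → [775/6, 15/2, 115/3]
+L4 (α=3/5) → [2224/15, 459/5, 2444/15]
= [148, 92, 163]


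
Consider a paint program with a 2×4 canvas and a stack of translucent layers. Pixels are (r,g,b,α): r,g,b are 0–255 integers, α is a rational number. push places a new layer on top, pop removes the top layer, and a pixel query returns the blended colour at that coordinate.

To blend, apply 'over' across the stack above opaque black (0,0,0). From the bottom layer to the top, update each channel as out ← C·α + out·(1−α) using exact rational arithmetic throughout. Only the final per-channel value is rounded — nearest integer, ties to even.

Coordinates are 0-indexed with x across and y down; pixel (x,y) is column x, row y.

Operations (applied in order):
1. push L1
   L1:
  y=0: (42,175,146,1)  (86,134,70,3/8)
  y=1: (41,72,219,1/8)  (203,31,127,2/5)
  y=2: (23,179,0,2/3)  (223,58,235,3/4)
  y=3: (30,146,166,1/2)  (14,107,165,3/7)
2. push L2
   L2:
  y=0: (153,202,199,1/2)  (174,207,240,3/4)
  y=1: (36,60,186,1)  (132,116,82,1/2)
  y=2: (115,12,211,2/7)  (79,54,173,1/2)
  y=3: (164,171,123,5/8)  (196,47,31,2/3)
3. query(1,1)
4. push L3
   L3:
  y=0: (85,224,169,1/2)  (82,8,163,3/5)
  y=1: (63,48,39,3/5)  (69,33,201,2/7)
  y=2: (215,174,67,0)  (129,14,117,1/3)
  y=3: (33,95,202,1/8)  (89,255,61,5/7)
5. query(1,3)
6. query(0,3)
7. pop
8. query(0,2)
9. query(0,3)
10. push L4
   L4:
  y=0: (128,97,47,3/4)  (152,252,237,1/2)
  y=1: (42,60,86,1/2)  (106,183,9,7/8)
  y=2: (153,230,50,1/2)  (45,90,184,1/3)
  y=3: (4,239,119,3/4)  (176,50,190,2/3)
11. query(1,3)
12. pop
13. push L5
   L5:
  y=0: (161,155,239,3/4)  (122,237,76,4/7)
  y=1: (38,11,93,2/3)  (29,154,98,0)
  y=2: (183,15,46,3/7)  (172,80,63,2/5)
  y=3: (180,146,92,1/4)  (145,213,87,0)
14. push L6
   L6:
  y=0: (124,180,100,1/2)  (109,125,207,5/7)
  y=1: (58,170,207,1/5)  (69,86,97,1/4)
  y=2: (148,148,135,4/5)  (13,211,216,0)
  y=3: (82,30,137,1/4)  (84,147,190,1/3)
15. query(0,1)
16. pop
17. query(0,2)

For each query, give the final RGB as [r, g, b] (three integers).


at x=1,y=1 over L1,L2:
+L1 (α=2/5) → [406/5, 62/5, 254/5]
+L2 (α=1/2) → [533/5, 321/5, 332/5]
= [107, 64, 66]

(1,3) stack=L1,L2,L3; from [0,0,0]:
+L1 (α=3/7) → [6, 321/7, 495/7]
+L2 (α=2/3) → [398/3, 979/21, 929/21]
+L3 (α=5/7) → [2131/21, 28733/147, 8263/147]
rounded: [101, 195, 56]

at x=0,y=3 over L1,L2,L3:
+L1 (α=1/2) → [15, 73, 83]
+L2 (α=5/8) → [865/8, 537/4, 108]
+L3 (α=1/8) → [6319/64, 4139/32, 479/4]
rounded: [99, 129, 120]

at x=0,y=2 over L1,L2:
after L1 α=2/3: [46/3, 358/3, 0]
after L2 α=2/7: [920/21, 266/3, 422/7]
→ [44, 89, 60]

(0,3) stack=L1,L2; from [0,0,0]:
L1 α=1/2: [15, 73, 83]
L2 α=5/8: [865/8, 537/4, 108]
rounded: [108, 134, 108]

(1,3) stack=L1,L2,L4; from [0,0,0]:
after L1 α=3/7: [6, 321/7, 495/7]
after L2 α=2/3: [398/3, 979/21, 929/21]
after L4 α=2/3: [1454/9, 3079/63, 8909/63]
= [162, 49, 141]

query (0,1) [L1,L2,L5,L6] — begin 0,0,0
after L1 α=1/8: [41/8, 9, 219/8]
after L2 α=1: [36, 60, 186]
after L5 α=2/3: [112/3, 82/3, 124]
after L6 α=1/5: [622/15, 838/15, 703/5]
rounded: [41, 56, 141]

query (0,2) [L1,L2,L5] — begin 0,0,0
L1 α=2/3: [46/3, 358/3, 0]
L2 α=2/7: [920/21, 266/3, 422/7]
L5 α=3/7: [15209/147, 1199/21, 2654/49]
= [103, 57, 54]


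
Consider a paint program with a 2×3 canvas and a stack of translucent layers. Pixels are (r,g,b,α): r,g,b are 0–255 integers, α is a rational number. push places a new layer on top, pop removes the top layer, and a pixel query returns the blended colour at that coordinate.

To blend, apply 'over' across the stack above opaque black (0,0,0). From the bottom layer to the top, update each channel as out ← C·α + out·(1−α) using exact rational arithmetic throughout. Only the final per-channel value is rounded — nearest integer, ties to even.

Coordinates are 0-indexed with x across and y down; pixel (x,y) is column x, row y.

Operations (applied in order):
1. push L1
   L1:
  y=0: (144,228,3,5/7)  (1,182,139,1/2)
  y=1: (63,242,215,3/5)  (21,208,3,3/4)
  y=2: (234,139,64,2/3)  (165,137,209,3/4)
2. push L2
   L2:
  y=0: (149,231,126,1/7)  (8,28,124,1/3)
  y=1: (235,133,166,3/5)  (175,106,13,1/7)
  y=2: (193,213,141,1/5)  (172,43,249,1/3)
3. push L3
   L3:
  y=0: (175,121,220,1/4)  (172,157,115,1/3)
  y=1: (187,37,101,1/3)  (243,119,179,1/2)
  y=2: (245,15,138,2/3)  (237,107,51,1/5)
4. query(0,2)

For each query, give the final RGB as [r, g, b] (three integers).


at x=0,y=2 over L1,L2,L3:
+L1 (α=2/3) → [156, 278/3, 128/3]
+L2 (α=1/5) → [817/5, 1751/15, 187/3]
+L3 (α=2/3) → [1089/5, 2201/45, 1015/9]
→ [218, 49, 113]


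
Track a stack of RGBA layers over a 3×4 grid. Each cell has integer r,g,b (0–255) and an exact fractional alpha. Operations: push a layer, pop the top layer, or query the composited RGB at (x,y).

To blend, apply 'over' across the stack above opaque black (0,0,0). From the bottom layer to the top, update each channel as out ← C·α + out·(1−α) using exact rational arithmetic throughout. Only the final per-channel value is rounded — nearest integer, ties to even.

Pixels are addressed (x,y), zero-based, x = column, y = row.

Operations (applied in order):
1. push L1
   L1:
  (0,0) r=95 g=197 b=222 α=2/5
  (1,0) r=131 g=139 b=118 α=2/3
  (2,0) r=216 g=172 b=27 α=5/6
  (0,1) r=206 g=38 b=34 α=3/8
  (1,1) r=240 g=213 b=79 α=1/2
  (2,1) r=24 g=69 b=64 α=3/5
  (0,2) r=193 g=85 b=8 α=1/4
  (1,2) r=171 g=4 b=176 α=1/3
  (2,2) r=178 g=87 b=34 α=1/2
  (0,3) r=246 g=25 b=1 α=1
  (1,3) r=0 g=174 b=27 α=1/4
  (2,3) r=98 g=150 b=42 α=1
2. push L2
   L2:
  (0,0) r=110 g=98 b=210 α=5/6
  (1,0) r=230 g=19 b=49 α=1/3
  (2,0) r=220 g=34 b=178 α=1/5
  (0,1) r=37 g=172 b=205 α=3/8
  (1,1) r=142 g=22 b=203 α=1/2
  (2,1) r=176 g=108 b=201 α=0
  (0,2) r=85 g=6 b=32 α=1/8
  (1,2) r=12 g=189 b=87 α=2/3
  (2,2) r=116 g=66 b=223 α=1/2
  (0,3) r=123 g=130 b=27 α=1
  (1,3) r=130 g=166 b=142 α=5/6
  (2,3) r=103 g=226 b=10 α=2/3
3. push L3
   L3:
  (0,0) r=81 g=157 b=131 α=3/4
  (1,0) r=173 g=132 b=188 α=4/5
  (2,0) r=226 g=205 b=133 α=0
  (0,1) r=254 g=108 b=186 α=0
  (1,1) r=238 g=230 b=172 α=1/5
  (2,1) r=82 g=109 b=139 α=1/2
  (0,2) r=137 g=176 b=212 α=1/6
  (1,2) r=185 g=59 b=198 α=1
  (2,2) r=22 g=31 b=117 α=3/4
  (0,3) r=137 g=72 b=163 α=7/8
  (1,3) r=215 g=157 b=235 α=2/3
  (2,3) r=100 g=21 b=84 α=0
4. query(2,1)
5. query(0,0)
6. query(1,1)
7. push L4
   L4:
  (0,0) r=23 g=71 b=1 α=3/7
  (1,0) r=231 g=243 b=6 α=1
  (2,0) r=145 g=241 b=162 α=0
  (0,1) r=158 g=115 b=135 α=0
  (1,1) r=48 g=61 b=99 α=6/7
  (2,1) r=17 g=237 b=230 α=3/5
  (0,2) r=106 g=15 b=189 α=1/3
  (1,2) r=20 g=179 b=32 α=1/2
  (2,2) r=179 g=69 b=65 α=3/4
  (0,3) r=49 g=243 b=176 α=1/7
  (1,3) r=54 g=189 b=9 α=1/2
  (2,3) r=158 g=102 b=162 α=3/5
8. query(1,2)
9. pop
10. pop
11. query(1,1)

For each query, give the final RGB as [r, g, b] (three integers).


(2,1) stack=L1,L2,L3; from [0,0,0]:
+L1 (α=3/5) → [72/5, 207/5, 192/5]
+L2 (α=0) → [72/5, 207/5, 192/5]
+L3 (α=1/2) → [241/5, 376/5, 887/10]
rounded: [48, 75, 89]

(0,0) stack=L1,L2,L3; from [0,0,0]:
+L1 (α=2/5) → [38, 394/5, 444/5]
+L2 (α=5/6) → [98, 474/5, 949/5]
+L3 (α=3/4) → [341/4, 2829/20, 1457/10]
rounded: [85, 141, 146]

at x=1,y=1 over L1,L2,L3:
+L1 (α=1/2) → [120, 213/2, 79/2]
+L2 (α=1/2) → [131, 257/4, 485/4]
+L3 (α=1/5) → [762/5, 487/5, 657/5]
rounded: [152, 97, 131]

at x=1,y=2 over L1,L2,L3,L4:
+L1 (α=1/3) → [57, 4/3, 176/3]
+L2 (α=2/3) → [27, 1138/9, 698/9]
+L3 (α=1) → [185, 59, 198]
+L4 (α=1/2) → [205/2, 119, 115]
→ [102, 119, 115]

query (1,1) [L1,L2] — begin 0,0,0
+L1 (α=1/2) → [120, 213/2, 79/2]
+L2 (α=1/2) → [131, 257/4, 485/4]
→ [131, 64, 121]


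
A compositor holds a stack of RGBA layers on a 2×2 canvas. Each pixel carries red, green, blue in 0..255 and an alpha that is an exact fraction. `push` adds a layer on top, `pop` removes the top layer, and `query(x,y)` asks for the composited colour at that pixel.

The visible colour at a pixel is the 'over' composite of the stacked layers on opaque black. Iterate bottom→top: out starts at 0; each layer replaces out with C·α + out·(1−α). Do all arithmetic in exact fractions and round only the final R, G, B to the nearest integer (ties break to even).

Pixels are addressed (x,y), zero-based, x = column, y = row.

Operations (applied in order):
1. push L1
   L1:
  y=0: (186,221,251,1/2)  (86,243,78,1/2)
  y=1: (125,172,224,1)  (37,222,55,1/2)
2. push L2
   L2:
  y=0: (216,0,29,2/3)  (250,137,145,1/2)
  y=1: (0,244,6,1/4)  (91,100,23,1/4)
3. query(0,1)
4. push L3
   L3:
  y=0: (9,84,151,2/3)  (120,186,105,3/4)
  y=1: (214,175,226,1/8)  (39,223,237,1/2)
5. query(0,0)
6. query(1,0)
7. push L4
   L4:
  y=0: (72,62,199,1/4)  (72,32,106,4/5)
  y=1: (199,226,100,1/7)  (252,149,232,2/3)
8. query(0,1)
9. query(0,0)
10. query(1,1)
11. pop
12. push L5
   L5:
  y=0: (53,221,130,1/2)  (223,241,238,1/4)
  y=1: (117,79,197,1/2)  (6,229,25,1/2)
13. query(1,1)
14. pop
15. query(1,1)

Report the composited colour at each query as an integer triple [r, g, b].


at x=0,y=1 over L1,L2:
+L1 (α=1) → [125, 172, 224]
+L2 (α=1/4) → [375/4, 190, 339/2]
= [94, 190, 170]

query (0,0) [L1,L2,L3] — begin 0,0,0
L1 α=1/2: [93, 221/2, 251/2]
L2 α=2/3: [175, 221/6, 367/6]
L3 α=2/3: [193/3, 1229/18, 2179/18]
rounded: [64, 68, 121]

query (1,0) [L1,L2,L3] — begin 0,0,0
L1 α=1/2: [43, 243/2, 39]
L2 α=1/2: [293/2, 517/4, 92]
L3 α=3/4: [1013/8, 2749/16, 407/4]
→ [127, 172, 102]

(0,1) stack=L1,L2,L3,L4; from [0,0,0]:
L1 α=1: [125, 172, 224]
L2 α=1/4: [375/4, 190, 339/2]
L3 α=1/8: [3481/32, 1505/8, 2825/16]
L4 α=1/7: [13627/112, 5419/28, 1325/8]
→ [122, 194, 166]

at x=0,y=0 over L1,L2,L3,L4:
+L1 (α=1/2) → [93, 221/2, 251/2]
+L2 (α=2/3) → [175, 221/6, 367/6]
+L3 (α=2/3) → [193/3, 1229/18, 2179/18]
+L4 (α=1/4) → [265/4, 1601/24, 3373/24]
rounded: [66, 67, 141]

query (1,1) [L1,L2,L3,L4] — begin 0,0,0
after L1 α=1/2: [37/2, 111, 55/2]
after L2 α=1/4: [293/8, 433/4, 211/8]
after L3 α=1/2: [605/16, 1325/8, 2107/16]
after L4 α=2/3: [8669/48, 3709/24, 3177/16]
rounded: [181, 155, 199]

(1,1) stack=L1,L2,L3,L5; from [0,0,0]:
L1 α=1/2: [37/2, 111, 55/2]
L2 α=1/4: [293/8, 433/4, 211/8]
L3 α=1/2: [605/16, 1325/8, 2107/16]
L5 α=1/2: [701/32, 3157/16, 2507/32]
= [22, 197, 78]

at x=1,y=1 over L1,L2,L3:
+L1 (α=1/2) → [37/2, 111, 55/2]
+L2 (α=1/4) → [293/8, 433/4, 211/8]
+L3 (α=1/2) → [605/16, 1325/8, 2107/16]
rounded: [38, 166, 132]


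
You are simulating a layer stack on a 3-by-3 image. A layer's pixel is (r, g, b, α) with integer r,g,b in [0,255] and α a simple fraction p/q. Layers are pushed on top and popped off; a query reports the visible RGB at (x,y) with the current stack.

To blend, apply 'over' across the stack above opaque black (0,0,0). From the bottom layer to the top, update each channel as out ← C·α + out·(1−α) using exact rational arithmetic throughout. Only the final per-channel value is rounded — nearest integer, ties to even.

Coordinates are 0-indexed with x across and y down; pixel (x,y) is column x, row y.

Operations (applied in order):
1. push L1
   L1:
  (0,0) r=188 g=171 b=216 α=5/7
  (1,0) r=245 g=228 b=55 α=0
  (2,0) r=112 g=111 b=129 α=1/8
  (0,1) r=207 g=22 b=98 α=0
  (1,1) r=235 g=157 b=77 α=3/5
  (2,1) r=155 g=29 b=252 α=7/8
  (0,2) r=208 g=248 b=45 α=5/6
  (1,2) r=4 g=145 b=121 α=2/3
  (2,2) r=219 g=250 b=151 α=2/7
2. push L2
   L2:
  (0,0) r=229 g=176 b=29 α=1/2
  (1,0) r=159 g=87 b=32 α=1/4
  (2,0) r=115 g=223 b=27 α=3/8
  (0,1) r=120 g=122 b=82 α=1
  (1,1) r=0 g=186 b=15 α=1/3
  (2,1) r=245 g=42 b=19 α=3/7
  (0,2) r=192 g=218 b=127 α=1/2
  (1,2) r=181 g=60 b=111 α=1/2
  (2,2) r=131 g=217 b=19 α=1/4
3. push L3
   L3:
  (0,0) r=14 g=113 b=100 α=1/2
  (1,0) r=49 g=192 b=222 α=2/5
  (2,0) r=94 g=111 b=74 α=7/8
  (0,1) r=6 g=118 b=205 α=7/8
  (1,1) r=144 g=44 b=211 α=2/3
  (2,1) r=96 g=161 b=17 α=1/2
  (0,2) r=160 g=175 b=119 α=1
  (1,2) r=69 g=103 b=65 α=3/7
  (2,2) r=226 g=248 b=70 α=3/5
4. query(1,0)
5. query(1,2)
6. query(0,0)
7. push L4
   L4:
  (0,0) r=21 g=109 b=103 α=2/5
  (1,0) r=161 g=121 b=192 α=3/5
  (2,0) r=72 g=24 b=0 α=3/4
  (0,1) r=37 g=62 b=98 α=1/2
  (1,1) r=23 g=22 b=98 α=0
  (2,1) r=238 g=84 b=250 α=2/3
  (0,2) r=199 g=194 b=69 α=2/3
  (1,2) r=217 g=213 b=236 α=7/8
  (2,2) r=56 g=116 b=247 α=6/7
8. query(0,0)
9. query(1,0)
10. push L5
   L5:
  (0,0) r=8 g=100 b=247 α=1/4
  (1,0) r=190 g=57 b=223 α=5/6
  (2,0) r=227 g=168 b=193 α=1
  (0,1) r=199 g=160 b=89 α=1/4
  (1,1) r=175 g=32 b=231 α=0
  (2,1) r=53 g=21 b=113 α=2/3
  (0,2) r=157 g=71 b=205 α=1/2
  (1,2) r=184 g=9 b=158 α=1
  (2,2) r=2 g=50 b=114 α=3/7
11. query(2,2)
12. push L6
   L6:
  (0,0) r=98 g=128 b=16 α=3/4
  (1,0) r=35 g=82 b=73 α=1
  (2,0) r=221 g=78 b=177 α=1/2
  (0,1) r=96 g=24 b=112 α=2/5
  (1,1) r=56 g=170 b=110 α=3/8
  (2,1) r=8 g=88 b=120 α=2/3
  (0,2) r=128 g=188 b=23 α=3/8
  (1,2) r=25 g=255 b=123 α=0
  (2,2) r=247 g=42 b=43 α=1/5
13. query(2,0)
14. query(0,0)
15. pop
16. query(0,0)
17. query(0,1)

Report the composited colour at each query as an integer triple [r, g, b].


at x=1,y=0 over L1,L2,L3:
after L1 α=0: [0, 0, 0]
after L2 α=1/4: [159/4, 87/4, 8]
after L3 α=2/5: [869/20, 1797/20, 468/5]
→ [43, 90, 94]

(1,2) stack=L1,L2,L3; from [0,0,0]:
L1 α=2/3: [8/3, 290/3, 242/3]
L2 α=1/2: [551/6, 235/3, 575/6]
L3 α=3/7: [1723/21, 1867/21, 1735/21]
rounded: [82, 89, 83]

query (0,0) [L1,L2,L3] — begin 0,0,0
L1 α=5/7: [940/7, 855/7, 1080/7]
L2 α=1/2: [2543/14, 2087/14, 1283/14]
L3 α=1/2: [2739/28, 3669/28, 2683/28]
= [98, 131, 96]

(0,0) stack=L1,L2,L3,L4; from [0,0,0]:
+L1 (α=5/7) → [940/7, 855/7, 1080/7]
+L2 (α=1/2) → [2543/14, 2087/14, 1283/14]
+L3 (α=1/2) → [2739/28, 3669/28, 2683/28]
+L4 (α=2/5) → [9393/140, 17111/140, 13817/140]
rounded: [67, 122, 99]

query (1,0) [L1,L2,L3,L4] — begin 0,0,0
L1 α=0: [0, 0, 0]
L2 α=1/4: [159/4, 87/4, 8]
L3 α=2/5: [869/20, 1797/20, 468/5]
L4 α=3/5: [5699/50, 5427/50, 3816/25]
rounded: [114, 109, 153]

at x=2,y=2 over L1,L2,L3,L4,L5:
L1 α=2/7: [438/7, 500/7, 302/7]
L2 α=1/4: [2231/28, 3019/28, 1039/28]
L3 α=3/5: [11723/70, 2687/14, 3979/70]
L4 α=6/7: [35243/490, 12431/98, 107719/490]
L5 α=3/7: [71956/1715, 32212/343, 299228/1715]
= [42, 94, 174]

(2,0) stack=L1,L2,L3,L4,L5,L6; from [0,0,0]:
after L1 α=1/8: [14, 111/8, 129/8]
after L2 α=3/8: [415/8, 5907/64, 1293/64]
after L3 α=7/8: [5679/64, 55635/512, 34445/512]
after L4 α=3/4: [19503/256, 92499/2048, 34445/2048]
after L5 α=1: [227, 168, 193]
after L6 α=1/2: [224, 123, 185]
→ [224, 123, 185]

at x=0,y=0 over L1,L2,L3,L4,L5,L6:
after L1 α=5/7: [940/7, 855/7, 1080/7]
after L2 α=1/2: [2543/14, 2087/14, 1283/14]
after L3 α=1/2: [2739/28, 3669/28, 2683/28]
after L4 α=2/5: [9393/140, 17111/140, 13817/140]
after L5 α=1/4: [29299/560, 65333/560, 76031/560]
after L6 α=3/4: [193939/2240, 280373/2240, 102911/2240]
rounded: [87, 125, 46]

(0,0) stack=L1,L2,L3,L4,L5; from [0,0,0]:
+L1 (α=5/7) → [940/7, 855/7, 1080/7]
+L2 (α=1/2) → [2543/14, 2087/14, 1283/14]
+L3 (α=1/2) → [2739/28, 3669/28, 2683/28]
+L4 (α=2/5) → [9393/140, 17111/140, 13817/140]
+L5 (α=1/4) → [29299/560, 65333/560, 76031/560]
→ [52, 117, 136]

at x=0,y=1 over L1,L2,L3,L4,L5:
after L1 α=0: [0, 0, 0]
after L2 α=1: [120, 122, 82]
after L3 α=7/8: [81/4, 237/2, 1517/8]
after L4 α=1/2: [229/8, 361/4, 2301/16]
after L5 α=1/4: [2279/32, 1723/16, 8327/64]
→ [71, 108, 130]
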